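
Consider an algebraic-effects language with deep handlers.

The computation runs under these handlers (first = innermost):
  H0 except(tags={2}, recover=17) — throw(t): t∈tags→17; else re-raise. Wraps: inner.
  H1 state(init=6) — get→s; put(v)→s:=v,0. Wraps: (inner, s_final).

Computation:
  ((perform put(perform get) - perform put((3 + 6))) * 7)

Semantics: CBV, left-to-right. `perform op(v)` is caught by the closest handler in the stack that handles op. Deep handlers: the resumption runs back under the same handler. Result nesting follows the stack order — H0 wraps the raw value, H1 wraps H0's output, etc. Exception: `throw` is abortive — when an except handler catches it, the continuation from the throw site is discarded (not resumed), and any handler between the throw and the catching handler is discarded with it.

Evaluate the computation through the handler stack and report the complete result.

Evaluation trace:
get @ H1 ⇒ 6
put(6) @ H1 ⇒ s:=6
put(9) @ H1 ⇒ s:=9
H0 returns 0
H1 returns (0, 9)
= (0, 9)

Answer: (0, 9)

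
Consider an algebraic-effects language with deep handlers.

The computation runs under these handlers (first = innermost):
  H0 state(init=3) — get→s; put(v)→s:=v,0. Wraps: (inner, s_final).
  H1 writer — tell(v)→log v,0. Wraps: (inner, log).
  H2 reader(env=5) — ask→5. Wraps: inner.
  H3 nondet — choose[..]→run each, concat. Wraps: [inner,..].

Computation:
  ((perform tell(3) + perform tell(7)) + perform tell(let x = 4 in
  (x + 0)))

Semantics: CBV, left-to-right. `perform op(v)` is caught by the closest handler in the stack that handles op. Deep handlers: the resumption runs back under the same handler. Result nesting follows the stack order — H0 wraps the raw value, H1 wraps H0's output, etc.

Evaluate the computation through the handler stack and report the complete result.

Evaluation trace:
tell(3) @ H1 ⇒ log+=3
tell(7) @ H1 ⇒ log+=7
tell(4) @ H1 ⇒ log+=4
H0 returns (0, 3)
H1 returns ((0, 3), (3, 7, 4))
H2 returns ((0, 3), (3, 7, 4))
H3 returns [((0, 3), (3, 7, 4))]
= [((0, 3), (3, 7, 4))]

Answer: [((0, 3), (3, 7, 4))]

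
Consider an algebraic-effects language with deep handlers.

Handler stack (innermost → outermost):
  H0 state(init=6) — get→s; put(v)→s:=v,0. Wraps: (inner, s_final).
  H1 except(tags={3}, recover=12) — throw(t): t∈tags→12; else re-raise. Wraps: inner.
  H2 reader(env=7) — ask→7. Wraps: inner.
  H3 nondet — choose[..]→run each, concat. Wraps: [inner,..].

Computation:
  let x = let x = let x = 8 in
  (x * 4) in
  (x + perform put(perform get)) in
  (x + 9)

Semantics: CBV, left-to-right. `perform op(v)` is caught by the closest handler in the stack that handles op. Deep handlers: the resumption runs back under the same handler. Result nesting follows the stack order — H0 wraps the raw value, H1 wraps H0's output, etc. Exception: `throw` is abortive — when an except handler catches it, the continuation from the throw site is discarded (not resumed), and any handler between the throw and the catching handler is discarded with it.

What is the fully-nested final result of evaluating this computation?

Evaluation trace:
get @ H0 ⇒ 6
put(6) @ H0 ⇒ s:=6
H0 returns (41, 6)
H1 returns (41, 6)
H2 returns (41, 6)
H3 returns [(41, 6)]
= [(41, 6)]

Answer: [(41, 6)]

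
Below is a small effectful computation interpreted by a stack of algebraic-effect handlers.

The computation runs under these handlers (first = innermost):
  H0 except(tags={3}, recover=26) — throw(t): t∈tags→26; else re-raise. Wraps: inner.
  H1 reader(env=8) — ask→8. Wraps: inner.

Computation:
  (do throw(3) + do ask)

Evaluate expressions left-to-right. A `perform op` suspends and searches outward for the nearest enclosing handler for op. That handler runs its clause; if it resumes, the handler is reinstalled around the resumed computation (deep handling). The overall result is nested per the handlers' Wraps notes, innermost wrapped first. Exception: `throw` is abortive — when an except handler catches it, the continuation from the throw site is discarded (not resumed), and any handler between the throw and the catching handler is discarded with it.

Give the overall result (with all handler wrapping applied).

Working:
throw(3) @ H0 caught ⇒ 26
H1 returns 26
= 26

Answer: 26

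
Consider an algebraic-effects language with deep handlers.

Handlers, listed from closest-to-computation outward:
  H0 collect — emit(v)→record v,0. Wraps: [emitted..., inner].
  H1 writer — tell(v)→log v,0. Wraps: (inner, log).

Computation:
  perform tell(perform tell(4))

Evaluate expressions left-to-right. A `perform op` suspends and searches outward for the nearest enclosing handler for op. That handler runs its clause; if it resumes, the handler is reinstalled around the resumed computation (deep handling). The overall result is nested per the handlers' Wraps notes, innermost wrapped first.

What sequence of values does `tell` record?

Step-by-step:
tell(4) @ H1 ⇒ log+=4
tell(0) @ H1 ⇒ log+=0
H0 returns [0]
H1 returns ([0], (4, 0))
= ([0], (4, 0))

Answer: (4, 0)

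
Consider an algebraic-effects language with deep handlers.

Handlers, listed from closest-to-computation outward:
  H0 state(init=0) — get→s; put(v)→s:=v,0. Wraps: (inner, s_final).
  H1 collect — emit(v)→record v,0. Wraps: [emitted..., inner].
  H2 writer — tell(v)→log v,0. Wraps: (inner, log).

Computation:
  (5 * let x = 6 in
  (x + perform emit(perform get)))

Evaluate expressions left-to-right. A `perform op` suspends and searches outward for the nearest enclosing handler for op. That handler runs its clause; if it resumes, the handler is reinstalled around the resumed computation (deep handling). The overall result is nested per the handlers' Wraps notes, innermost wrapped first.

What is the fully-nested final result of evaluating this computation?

Working:
get @ H0 ⇒ 0
emit(0) @ H1 ⇒ out+=0
H0 returns (30, 0)
H1 returns [0, (30, 0)]
H2 returns ([0, (30, 0)], ())
= ([0, (30, 0)], ())

Answer: ([0, (30, 0)], ())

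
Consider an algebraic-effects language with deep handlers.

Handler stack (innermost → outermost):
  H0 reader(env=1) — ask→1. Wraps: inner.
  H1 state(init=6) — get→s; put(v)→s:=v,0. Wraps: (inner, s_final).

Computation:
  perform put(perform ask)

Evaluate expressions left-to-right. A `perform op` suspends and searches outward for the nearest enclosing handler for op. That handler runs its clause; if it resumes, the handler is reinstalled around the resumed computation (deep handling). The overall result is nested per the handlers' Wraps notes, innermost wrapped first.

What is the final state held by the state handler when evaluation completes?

Answer: 1

Evaluation trace:
ask @ H0 ⇒ 1
put(1) @ H1 ⇒ s:=1
H0 returns 0
H1 returns (0, 1)
= (0, 1)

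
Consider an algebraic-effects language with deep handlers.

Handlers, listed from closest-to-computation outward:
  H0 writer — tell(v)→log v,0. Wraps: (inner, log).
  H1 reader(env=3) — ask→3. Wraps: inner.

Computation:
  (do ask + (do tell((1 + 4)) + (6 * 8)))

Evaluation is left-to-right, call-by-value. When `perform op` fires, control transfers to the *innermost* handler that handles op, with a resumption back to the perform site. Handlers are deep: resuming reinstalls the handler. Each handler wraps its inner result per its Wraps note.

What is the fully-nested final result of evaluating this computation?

Working:
ask @ H1 ⇒ 3
tell(5) @ H0 ⇒ log+=5
H0 returns (51, (5))
H1 returns (51, (5))
= (51, (5))

Answer: (51, (5))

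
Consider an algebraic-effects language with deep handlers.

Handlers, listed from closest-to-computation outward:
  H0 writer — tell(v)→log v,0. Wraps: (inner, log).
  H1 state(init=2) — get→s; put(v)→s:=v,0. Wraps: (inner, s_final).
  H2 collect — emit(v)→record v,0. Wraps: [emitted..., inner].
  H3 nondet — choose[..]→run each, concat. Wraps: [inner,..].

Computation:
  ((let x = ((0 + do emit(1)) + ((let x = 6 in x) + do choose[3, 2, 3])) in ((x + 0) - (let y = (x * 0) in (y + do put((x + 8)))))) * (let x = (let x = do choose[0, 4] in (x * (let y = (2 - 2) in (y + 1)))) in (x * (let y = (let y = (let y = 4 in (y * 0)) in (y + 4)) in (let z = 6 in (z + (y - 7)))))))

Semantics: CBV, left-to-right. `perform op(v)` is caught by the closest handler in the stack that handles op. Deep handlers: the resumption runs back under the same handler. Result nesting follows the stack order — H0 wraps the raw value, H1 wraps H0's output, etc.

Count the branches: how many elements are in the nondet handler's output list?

Answer: 6

Working:
emit(1) @ H2 ⇒ out+=1
choose[3, 2, 3] @ H3
  branch[0] choose=3:
    put(17) @ H1 ⇒ s:=17
    choose[0, 4] @ H3
      branch[0] choose=0:
        H0 returns (0, ())
        H1 returns ((0, ()), 17)
        H2 returns [1, ((0, ()), 17)]
        H3 returns [[1, ((0, ()), 17)]]
      branch[1] choose=4:
        H0 returns (108, ())
        H1 returns ((108, ()), 17)
        H2 returns [1, ((108, ()), 17)]
        H3 returns [[1, ((108, ()), 17)]]
  branch[1] choose=2:
    put(16) @ H1 ⇒ s:=16
    choose[0, 4] @ H3
      branch[0] choose=0:
        H0 returns (0, ())
        H1 returns ((0, ()), 16)
        H2 returns [1, ((0, ()), 16)]
        H3 returns [[1, ((0, ()), 16)]]
      branch[1] choose=4:
        H0 returns (96, ())
        H1 returns ((96, ()), 16)
        H2 returns [1, ((96, ()), 16)]
        H3 returns [[1, ((96, ()), 16)]]
  branch[2] choose=3:
    put(17) @ H1 ⇒ s:=17
    choose[0, 4] @ H3
      branch[0] choose=0:
        H0 returns (0, ())
        H1 returns ((0, ()), 17)
        H2 returns [1, ((0, ()), 17)]
        H3 returns [[1, ((0, ()), 17)]]
      branch[1] choose=4:
        H0 returns (108, ())
        H1 returns ((108, ()), 17)
        H2 returns [1, ((108, ()), 17)]
        H3 returns [[1, ((108, ()), 17)]]
= [[1, ((0, ()), 17)], [1, ((108, ()), 17)], [1, ((0, ()), 16)], [1, ((96, ()), 16)], [1, ((0, ()), 17)], [1, ((108, ()), 17)]]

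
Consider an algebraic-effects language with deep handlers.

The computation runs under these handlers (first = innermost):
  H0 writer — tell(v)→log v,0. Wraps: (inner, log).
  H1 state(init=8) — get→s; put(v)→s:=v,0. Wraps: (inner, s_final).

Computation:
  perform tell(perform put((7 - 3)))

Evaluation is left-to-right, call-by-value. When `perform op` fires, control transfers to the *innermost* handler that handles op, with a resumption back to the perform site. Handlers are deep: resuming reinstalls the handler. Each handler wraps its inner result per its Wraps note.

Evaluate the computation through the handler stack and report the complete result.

Answer: ((0, (0)), 4)

Step-by-step:
put(4) @ H1 ⇒ s:=4
tell(0) @ H0 ⇒ log+=0
H0 returns (0, (0))
H1 returns ((0, (0)), 4)
= ((0, (0)), 4)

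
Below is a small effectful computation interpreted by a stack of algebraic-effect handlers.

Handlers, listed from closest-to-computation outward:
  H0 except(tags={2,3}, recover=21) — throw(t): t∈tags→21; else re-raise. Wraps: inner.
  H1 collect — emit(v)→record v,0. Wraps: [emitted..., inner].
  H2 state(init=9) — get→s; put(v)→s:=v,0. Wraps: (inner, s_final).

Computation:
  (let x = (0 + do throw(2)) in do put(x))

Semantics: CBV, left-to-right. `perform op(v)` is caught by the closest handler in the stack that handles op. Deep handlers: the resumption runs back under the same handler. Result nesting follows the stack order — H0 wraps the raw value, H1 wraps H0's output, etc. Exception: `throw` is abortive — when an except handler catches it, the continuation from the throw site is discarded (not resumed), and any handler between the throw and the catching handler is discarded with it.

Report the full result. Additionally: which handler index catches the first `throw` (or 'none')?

Answer: ([21], 9) ; first throw caught by: H0

Evaluation trace:
throw(2) @ H0 caught ⇒ 21
H1 returns [21]
H2 returns ([21], 9)
= ([21], 9)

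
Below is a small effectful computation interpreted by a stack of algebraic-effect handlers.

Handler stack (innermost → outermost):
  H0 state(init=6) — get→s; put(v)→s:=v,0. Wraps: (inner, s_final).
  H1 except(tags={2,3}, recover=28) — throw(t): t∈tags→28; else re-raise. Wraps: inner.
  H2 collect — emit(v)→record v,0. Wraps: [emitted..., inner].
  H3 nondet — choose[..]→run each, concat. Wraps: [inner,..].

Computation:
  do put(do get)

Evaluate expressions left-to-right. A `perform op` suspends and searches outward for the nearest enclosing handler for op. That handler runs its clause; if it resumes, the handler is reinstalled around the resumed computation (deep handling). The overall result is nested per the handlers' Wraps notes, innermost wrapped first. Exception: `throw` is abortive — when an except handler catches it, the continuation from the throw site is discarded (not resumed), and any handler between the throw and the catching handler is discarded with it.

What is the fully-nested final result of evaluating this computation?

Answer: [[(0, 6)]]

Evaluation trace:
get @ H0 ⇒ 6
put(6) @ H0 ⇒ s:=6
H0 returns (0, 6)
H1 returns (0, 6)
H2 returns [(0, 6)]
H3 returns [[(0, 6)]]
= [[(0, 6)]]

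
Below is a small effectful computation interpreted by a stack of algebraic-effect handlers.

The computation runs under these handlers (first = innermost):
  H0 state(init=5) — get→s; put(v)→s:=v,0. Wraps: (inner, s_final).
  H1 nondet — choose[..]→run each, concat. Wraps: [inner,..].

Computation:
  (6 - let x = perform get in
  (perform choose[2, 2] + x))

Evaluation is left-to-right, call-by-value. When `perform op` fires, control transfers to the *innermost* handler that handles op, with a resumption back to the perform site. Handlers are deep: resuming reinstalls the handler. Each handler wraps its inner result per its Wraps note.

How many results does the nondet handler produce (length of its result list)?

Answer: 2

Working:
get @ H0 ⇒ 5
choose[2, 2] @ H1
  branch[0] choose=2:
    H0 returns (-1, 5)
    H1 returns [(-1, 5)]
  branch[1] choose=2:
    H0 returns (-1, 5)
    H1 returns [(-1, 5)]
= [(-1, 5), (-1, 5)]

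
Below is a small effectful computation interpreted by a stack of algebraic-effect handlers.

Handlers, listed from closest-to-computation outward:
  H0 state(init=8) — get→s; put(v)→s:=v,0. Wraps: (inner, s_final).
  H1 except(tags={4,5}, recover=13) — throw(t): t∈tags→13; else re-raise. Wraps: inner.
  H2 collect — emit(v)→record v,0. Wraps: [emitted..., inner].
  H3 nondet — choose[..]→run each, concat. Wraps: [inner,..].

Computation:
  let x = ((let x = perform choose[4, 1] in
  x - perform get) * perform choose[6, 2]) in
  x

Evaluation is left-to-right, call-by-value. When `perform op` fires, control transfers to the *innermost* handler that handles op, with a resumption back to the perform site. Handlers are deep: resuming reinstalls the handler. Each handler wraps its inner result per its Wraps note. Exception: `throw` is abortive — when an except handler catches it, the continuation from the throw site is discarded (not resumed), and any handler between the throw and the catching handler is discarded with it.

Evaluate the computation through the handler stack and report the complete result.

Answer: [[(-24, 8)], [(-8, 8)], [(-42, 8)], [(-14, 8)]]

Step-by-step:
choose[4, 1] @ H3
  branch[0] choose=4:
    get @ H0 ⇒ 8
    choose[6, 2] @ H3
      branch[0] choose=6:
        H0 returns (-24, 8)
        H1 returns (-24, 8)
        H2 returns [(-24, 8)]
        H3 returns [[(-24, 8)]]
      branch[1] choose=2:
        H0 returns (-8, 8)
        H1 returns (-8, 8)
        H2 returns [(-8, 8)]
        H3 returns [[(-8, 8)]]
  branch[1] choose=1:
    get @ H0 ⇒ 8
    choose[6, 2] @ H3
      branch[0] choose=6:
        H0 returns (-42, 8)
        H1 returns (-42, 8)
        H2 returns [(-42, 8)]
        H3 returns [[(-42, 8)]]
      branch[1] choose=2:
        H0 returns (-14, 8)
        H1 returns (-14, 8)
        H2 returns [(-14, 8)]
        H3 returns [[(-14, 8)]]
= [[(-24, 8)], [(-8, 8)], [(-42, 8)], [(-14, 8)]]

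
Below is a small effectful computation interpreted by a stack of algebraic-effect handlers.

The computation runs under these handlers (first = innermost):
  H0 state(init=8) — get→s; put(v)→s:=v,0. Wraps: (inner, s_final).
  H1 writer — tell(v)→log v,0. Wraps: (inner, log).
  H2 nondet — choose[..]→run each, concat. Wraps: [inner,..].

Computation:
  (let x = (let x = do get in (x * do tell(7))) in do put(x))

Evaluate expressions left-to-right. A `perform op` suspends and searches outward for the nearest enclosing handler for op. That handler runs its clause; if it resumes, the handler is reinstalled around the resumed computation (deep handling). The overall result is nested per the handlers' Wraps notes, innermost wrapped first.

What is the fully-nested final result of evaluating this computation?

Answer: [((0, 0), (7))]

Evaluation trace:
get @ H0 ⇒ 8
tell(7) @ H1 ⇒ log+=7
put(0) @ H0 ⇒ s:=0
H0 returns (0, 0)
H1 returns ((0, 0), (7))
H2 returns [((0, 0), (7))]
= [((0, 0), (7))]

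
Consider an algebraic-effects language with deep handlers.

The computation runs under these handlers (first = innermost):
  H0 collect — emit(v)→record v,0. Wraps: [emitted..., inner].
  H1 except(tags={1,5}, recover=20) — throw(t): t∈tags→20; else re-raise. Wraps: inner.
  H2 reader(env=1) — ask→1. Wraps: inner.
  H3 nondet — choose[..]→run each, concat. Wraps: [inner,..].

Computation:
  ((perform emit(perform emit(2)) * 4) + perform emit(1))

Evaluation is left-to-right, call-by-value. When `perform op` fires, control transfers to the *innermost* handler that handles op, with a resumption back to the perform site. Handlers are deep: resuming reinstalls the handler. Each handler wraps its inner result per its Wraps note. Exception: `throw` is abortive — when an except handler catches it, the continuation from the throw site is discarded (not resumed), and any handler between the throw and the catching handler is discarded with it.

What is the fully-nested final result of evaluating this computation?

Answer: [[2, 0, 1, 0]]

Step-by-step:
emit(2) @ H0 ⇒ out+=2
emit(0) @ H0 ⇒ out+=0
emit(1) @ H0 ⇒ out+=1
H0 returns [2, 0, 1, 0]
H1 returns [2, 0, 1, 0]
H2 returns [2, 0, 1, 0]
H3 returns [[2, 0, 1, 0]]
= [[2, 0, 1, 0]]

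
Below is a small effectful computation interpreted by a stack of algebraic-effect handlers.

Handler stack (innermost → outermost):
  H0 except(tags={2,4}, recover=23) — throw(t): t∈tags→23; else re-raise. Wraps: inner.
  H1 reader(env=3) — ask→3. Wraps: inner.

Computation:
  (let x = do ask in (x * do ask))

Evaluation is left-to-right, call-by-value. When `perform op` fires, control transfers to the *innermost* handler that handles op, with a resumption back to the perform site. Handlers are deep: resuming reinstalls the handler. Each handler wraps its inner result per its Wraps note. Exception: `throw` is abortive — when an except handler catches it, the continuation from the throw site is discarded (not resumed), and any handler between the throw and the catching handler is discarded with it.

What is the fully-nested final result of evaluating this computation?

Answer: 9

Step-by-step:
ask @ H1 ⇒ 3
ask @ H1 ⇒ 3
H0 returns 9
H1 returns 9
= 9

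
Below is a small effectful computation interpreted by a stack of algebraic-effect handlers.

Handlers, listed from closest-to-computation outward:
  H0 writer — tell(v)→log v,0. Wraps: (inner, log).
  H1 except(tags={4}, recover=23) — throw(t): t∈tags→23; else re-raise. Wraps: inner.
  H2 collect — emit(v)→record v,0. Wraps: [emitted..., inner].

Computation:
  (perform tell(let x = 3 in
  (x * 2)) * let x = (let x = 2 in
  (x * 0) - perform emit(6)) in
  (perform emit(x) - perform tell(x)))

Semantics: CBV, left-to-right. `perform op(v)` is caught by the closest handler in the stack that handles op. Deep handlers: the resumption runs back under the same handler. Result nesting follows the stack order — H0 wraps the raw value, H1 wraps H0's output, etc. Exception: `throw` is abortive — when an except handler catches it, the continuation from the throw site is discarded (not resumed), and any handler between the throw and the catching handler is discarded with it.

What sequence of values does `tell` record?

Working:
tell(6) @ H0 ⇒ log+=6
emit(6) @ H2 ⇒ out+=6
emit(0) @ H2 ⇒ out+=0
tell(0) @ H0 ⇒ log+=0
H0 returns (0, (6, 0))
H1 returns (0, (6, 0))
H2 returns [6, 0, (0, (6, 0))]
= [6, 0, (0, (6, 0))]

Answer: (6, 0)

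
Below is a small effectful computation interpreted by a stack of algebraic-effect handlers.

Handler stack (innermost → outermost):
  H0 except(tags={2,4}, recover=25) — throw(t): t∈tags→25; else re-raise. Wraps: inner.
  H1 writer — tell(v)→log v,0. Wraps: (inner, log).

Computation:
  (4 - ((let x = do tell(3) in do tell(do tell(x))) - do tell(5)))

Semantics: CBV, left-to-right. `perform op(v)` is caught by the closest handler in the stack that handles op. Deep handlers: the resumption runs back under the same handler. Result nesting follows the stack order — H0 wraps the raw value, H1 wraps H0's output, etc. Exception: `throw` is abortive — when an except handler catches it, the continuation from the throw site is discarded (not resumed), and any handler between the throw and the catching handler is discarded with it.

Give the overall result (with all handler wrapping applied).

Answer: (4, (3, 0, 0, 5))

Evaluation trace:
tell(3) @ H1 ⇒ log+=3
tell(0) @ H1 ⇒ log+=0
tell(0) @ H1 ⇒ log+=0
tell(5) @ H1 ⇒ log+=5
H0 returns 4
H1 returns (4, (3, 0, 0, 5))
= (4, (3, 0, 0, 5))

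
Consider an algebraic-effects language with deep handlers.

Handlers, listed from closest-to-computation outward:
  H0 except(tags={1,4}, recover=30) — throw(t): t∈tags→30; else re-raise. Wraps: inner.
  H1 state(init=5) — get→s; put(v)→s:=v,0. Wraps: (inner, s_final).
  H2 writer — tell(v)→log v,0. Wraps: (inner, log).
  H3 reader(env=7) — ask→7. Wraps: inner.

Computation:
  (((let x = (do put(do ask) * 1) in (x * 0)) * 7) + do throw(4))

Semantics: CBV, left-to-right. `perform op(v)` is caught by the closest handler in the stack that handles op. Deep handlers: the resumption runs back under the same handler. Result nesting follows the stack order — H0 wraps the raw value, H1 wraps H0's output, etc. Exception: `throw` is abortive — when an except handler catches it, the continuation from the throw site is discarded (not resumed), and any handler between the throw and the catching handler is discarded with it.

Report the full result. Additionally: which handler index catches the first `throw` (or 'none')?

Answer: ((30, 7), ()) ; first throw caught by: H0

Step-by-step:
ask @ H3 ⇒ 7
put(7) @ H1 ⇒ s:=7
throw(4) @ H0 caught ⇒ 30
H1 returns (30, 7)
H2 returns ((30, 7), ())
H3 returns ((30, 7), ())
= ((30, 7), ())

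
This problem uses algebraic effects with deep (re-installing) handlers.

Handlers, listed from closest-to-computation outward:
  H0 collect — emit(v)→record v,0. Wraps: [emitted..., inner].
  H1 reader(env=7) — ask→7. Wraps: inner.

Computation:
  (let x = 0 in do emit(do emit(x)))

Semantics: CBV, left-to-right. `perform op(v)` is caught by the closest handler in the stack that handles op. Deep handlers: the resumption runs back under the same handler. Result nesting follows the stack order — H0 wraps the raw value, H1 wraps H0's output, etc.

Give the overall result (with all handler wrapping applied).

Step-by-step:
emit(0) @ H0 ⇒ out+=0
emit(0) @ H0 ⇒ out+=0
H0 returns [0, 0, 0]
H1 returns [0, 0, 0]
= [0, 0, 0]

Answer: [0, 0, 0]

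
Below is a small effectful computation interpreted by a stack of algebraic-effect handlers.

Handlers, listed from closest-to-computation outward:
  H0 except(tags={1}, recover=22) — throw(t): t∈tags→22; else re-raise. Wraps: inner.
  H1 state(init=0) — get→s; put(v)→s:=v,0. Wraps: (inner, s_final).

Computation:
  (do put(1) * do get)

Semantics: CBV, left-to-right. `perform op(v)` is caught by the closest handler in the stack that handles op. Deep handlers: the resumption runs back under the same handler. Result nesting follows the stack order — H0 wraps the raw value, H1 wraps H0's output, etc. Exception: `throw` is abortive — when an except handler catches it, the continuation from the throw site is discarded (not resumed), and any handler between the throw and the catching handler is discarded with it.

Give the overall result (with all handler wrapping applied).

Working:
put(1) @ H1 ⇒ s:=1
get @ H1 ⇒ 1
H0 returns 0
H1 returns (0, 1)
= (0, 1)

Answer: (0, 1)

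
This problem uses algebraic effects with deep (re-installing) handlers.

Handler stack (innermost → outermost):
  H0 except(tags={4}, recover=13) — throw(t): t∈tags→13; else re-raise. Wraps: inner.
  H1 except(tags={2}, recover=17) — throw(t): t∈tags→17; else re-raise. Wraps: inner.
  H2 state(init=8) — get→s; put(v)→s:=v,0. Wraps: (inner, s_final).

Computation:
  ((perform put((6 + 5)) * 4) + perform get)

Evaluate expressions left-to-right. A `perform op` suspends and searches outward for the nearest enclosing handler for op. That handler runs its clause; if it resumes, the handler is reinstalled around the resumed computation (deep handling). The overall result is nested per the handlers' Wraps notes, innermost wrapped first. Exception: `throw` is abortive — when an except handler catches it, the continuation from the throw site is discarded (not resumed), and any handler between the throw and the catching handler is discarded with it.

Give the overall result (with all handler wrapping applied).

Answer: (11, 11)

Step-by-step:
put(11) @ H2 ⇒ s:=11
get @ H2 ⇒ 11
H0 returns 11
H1 returns 11
H2 returns (11, 11)
= (11, 11)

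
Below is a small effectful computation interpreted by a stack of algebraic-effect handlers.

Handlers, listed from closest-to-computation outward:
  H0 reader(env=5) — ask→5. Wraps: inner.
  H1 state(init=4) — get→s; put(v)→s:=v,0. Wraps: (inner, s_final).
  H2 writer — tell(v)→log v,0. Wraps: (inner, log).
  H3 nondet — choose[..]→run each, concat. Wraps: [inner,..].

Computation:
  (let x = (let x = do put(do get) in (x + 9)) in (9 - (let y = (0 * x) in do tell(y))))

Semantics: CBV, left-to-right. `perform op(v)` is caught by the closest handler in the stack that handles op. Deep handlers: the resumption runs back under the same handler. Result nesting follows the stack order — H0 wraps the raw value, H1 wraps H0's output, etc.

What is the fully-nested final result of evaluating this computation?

Answer: [((9, 4), (0))]

Working:
get @ H1 ⇒ 4
put(4) @ H1 ⇒ s:=4
tell(0) @ H2 ⇒ log+=0
H0 returns 9
H1 returns (9, 4)
H2 returns ((9, 4), (0))
H3 returns [((9, 4), (0))]
= [((9, 4), (0))]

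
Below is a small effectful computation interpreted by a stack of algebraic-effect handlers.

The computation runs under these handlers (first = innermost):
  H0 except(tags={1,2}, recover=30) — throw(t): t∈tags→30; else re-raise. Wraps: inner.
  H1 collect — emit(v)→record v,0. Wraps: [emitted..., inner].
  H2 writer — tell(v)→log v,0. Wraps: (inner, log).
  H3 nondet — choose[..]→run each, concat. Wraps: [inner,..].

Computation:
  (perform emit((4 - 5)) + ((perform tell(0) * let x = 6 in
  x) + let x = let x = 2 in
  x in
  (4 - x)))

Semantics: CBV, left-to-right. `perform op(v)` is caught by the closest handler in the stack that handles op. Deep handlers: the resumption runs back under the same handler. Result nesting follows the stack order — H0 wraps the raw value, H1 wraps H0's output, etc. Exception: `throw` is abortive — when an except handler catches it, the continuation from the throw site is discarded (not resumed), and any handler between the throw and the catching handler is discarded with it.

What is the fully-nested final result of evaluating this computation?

Evaluation trace:
emit(-1) @ H1 ⇒ out+=-1
tell(0) @ H2 ⇒ log+=0
H0 returns 2
H1 returns [-1, 2]
H2 returns ([-1, 2], (0))
H3 returns [([-1, 2], (0))]
= [([-1, 2], (0))]

Answer: [([-1, 2], (0))]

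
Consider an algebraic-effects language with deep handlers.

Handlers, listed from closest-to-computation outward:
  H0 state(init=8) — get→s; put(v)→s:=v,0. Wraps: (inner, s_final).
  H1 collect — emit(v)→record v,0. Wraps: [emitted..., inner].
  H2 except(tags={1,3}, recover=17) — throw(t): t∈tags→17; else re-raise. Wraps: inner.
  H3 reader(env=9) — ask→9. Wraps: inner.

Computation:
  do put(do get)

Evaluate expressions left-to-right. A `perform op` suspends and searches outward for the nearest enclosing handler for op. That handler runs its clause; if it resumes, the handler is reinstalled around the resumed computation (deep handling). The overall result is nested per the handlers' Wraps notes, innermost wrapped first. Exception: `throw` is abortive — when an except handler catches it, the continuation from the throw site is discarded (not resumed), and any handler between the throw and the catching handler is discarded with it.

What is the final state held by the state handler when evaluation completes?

Answer: 8

Evaluation trace:
get @ H0 ⇒ 8
put(8) @ H0 ⇒ s:=8
H0 returns (0, 8)
H1 returns [(0, 8)]
H2 returns [(0, 8)]
H3 returns [(0, 8)]
= [(0, 8)]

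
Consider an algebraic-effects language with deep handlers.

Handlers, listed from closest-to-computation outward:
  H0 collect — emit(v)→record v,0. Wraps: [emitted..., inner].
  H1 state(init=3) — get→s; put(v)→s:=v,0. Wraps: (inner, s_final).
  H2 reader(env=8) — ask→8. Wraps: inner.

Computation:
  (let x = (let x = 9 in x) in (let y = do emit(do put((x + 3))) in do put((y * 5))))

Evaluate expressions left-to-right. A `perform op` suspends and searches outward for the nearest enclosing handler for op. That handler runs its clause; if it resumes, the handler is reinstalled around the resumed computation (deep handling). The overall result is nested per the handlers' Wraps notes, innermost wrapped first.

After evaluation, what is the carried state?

Evaluation trace:
put(12) @ H1 ⇒ s:=12
emit(0) @ H0 ⇒ out+=0
put(0) @ H1 ⇒ s:=0
H0 returns [0, 0]
H1 returns ([0, 0], 0)
H2 returns ([0, 0], 0)
= ([0, 0], 0)

Answer: 0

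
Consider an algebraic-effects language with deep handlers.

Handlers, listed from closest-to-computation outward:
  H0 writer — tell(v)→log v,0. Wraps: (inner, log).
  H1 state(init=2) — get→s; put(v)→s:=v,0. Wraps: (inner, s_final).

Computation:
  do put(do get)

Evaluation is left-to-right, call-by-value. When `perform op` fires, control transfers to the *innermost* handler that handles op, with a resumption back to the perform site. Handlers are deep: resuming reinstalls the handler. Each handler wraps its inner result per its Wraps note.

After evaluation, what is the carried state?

Answer: 2

Working:
get @ H1 ⇒ 2
put(2) @ H1 ⇒ s:=2
H0 returns (0, ())
H1 returns ((0, ()), 2)
= ((0, ()), 2)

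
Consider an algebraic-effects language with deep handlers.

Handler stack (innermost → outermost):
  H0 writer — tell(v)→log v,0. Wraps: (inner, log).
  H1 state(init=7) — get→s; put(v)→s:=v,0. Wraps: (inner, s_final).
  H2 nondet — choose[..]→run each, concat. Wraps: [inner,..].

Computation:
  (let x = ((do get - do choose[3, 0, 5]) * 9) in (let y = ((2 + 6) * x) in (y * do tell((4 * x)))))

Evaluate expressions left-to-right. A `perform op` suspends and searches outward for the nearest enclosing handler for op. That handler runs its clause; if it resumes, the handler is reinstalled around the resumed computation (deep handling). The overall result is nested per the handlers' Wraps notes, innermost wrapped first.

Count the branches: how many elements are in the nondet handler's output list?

Answer: 3

Evaluation trace:
get @ H1 ⇒ 7
choose[3, 0, 5] @ H2
  branch[0] choose=3:
    tell(144) @ H0 ⇒ log+=144
    H0 returns (0, (144))
    H1 returns ((0, (144)), 7)
    H2 returns [((0, (144)), 7)]
  branch[1] choose=0:
    tell(252) @ H0 ⇒ log+=252
    H0 returns (0, (252))
    H1 returns ((0, (252)), 7)
    H2 returns [((0, (252)), 7)]
  branch[2] choose=5:
    tell(72) @ H0 ⇒ log+=72
    H0 returns (0, (72))
    H1 returns ((0, (72)), 7)
    H2 returns [((0, (72)), 7)]
= [((0, (144)), 7), ((0, (252)), 7), ((0, (72)), 7)]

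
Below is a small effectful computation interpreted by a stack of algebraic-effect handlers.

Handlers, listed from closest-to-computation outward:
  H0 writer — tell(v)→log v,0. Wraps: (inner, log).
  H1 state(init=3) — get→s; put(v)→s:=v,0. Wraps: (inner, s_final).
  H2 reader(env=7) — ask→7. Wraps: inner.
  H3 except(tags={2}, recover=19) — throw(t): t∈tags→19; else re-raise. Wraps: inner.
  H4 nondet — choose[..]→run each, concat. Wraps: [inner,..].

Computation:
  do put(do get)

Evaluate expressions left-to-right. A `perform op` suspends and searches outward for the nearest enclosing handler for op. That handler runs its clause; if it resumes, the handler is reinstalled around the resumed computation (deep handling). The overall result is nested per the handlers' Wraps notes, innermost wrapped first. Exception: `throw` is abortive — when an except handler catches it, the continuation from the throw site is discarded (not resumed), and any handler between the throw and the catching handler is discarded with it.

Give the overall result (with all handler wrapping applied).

Working:
get @ H1 ⇒ 3
put(3) @ H1 ⇒ s:=3
H0 returns (0, ())
H1 returns ((0, ()), 3)
H2 returns ((0, ()), 3)
H3 returns ((0, ()), 3)
H4 returns [((0, ()), 3)]
= [((0, ()), 3)]

Answer: [((0, ()), 3)]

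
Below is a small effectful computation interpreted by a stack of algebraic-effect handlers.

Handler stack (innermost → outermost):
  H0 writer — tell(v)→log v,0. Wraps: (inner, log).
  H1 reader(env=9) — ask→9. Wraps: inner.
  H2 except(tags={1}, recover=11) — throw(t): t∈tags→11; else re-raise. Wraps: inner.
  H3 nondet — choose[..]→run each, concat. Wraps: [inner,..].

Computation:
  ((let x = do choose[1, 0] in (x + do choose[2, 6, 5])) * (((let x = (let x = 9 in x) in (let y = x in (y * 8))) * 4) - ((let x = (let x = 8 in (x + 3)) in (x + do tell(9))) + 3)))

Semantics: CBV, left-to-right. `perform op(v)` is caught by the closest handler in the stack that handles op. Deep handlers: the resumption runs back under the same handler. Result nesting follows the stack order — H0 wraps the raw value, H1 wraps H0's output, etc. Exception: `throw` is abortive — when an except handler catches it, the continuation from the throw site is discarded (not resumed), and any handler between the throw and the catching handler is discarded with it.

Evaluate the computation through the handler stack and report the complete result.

Evaluation trace:
choose[1, 0] @ H3
  branch[0] choose=1:
    choose[2, 6, 5] @ H3
      branch[0] choose=2:
        tell(9) @ H0 ⇒ log+=9
        H0 returns (822, (9))
        H1 returns (822, (9))
        H2 returns (822, (9))
        H3 returns [(822, (9))]
      branch[1] choose=6:
        tell(9) @ H0 ⇒ log+=9
        H0 returns (1918, (9))
        H1 returns (1918, (9))
        H2 returns (1918, (9))
        H3 returns [(1918, (9))]
      branch[2] choose=5:
        tell(9) @ H0 ⇒ log+=9
        H0 returns (1644, (9))
        H1 returns (1644, (9))
        H2 returns (1644, (9))
        H3 returns [(1644, (9))]
  branch[1] choose=0:
    choose[2, 6, 5] @ H3
      branch[0] choose=2:
        tell(9) @ H0 ⇒ log+=9
        H0 returns (548, (9))
        H1 returns (548, (9))
        H2 returns (548, (9))
        H3 returns [(548, (9))]
      branch[1] choose=6:
        tell(9) @ H0 ⇒ log+=9
        H0 returns (1644, (9))
        H1 returns (1644, (9))
        H2 returns (1644, (9))
        H3 returns [(1644, (9))]
      branch[2] choose=5:
        tell(9) @ H0 ⇒ log+=9
        H0 returns (1370, (9))
        H1 returns (1370, (9))
        H2 returns (1370, (9))
        H3 returns [(1370, (9))]
= [(822, (9)), (1918, (9)), (1644, (9)), (548, (9)), (1644, (9)), (1370, (9))]

Answer: [(822, (9)), (1918, (9)), (1644, (9)), (548, (9)), (1644, (9)), (1370, (9))]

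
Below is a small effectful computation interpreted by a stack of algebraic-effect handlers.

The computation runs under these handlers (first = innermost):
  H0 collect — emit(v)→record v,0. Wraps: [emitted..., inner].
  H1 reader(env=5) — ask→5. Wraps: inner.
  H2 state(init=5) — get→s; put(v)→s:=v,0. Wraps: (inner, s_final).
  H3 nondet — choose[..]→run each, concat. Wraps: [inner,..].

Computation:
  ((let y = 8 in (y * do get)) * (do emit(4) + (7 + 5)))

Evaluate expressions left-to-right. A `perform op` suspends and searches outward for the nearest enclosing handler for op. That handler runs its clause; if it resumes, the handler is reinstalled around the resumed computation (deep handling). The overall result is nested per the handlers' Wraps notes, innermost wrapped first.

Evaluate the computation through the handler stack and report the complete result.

Answer: [([4, 480], 5)]

Evaluation trace:
get @ H2 ⇒ 5
emit(4) @ H0 ⇒ out+=4
H0 returns [4, 480]
H1 returns [4, 480]
H2 returns ([4, 480], 5)
H3 returns [([4, 480], 5)]
= [([4, 480], 5)]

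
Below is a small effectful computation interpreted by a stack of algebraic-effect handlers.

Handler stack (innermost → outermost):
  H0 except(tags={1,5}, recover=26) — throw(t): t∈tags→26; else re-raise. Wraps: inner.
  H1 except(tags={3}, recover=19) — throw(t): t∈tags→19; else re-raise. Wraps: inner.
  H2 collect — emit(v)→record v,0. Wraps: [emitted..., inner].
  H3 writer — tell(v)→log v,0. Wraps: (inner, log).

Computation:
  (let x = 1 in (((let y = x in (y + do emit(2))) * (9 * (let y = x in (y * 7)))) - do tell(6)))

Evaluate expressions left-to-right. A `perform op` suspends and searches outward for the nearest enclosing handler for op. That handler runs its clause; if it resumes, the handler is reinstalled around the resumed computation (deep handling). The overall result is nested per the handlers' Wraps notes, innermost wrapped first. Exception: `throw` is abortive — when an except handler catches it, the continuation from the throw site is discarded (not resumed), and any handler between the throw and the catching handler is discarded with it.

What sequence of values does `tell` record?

Step-by-step:
emit(2) @ H2 ⇒ out+=2
tell(6) @ H3 ⇒ log+=6
H0 returns 63
H1 returns 63
H2 returns [2, 63]
H3 returns ([2, 63], (6))
= ([2, 63], (6))

Answer: (6)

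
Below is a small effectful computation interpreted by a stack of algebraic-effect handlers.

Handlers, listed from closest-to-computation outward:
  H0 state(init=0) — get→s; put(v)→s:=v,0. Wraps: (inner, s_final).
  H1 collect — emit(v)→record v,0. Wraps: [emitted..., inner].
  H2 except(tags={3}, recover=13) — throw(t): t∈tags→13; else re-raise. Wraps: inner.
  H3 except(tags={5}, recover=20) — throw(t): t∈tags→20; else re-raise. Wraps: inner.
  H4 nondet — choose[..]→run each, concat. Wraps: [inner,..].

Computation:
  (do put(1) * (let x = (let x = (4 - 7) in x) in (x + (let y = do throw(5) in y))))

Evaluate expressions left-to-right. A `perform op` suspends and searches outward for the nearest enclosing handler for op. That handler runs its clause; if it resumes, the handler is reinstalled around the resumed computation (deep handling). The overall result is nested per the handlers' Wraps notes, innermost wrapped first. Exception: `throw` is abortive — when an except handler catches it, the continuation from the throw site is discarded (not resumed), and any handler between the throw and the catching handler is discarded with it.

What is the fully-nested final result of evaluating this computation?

Step-by-step:
put(1) @ H0 ⇒ s:=1
throw(5) @ H2 re-raised
throw(5) @ H3 caught ⇒ 20
H4 returns [20]
= [20]

Answer: [20]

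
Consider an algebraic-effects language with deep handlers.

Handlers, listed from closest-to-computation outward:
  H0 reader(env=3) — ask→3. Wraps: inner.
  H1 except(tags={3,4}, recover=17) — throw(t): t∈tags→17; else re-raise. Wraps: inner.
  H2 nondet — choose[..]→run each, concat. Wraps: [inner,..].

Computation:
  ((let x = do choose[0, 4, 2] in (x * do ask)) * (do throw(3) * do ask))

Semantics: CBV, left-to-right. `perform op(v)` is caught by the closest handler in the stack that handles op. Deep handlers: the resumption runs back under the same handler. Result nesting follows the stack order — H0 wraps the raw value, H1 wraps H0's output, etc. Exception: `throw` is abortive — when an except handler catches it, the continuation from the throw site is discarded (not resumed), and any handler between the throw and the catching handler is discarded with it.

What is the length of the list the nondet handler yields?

Step-by-step:
choose[0, 4, 2] @ H2
  branch[0] choose=0:
    ask @ H0 ⇒ 3
    throw(3) @ H1 caught ⇒ 17
    H2 returns [17]
  branch[1] choose=4:
    ask @ H0 ⇒ 3
    throw(3) @ H1 caught ⇒ 17
    H2 returns [17]
  branch[2] choose=2:
    ask @ H0 ⇒ 3
    throw(3) @ H1 caught ⇒ 17
    H2 returns [17]
= [17, 17, 17]

Answer: 3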